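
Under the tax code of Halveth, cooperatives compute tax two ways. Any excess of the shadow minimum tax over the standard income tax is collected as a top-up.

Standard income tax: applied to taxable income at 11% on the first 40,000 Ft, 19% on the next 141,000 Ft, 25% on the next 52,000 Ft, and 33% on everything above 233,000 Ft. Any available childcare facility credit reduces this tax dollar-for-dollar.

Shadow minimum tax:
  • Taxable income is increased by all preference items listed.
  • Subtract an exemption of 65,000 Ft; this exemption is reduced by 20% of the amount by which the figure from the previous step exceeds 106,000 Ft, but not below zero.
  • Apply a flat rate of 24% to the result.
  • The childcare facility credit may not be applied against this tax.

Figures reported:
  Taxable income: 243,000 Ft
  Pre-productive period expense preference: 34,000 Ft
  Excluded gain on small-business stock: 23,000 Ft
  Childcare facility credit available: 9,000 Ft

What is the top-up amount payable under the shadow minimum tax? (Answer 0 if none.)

27,222 Ft

Standard income tax:
  40,000 Ft × 11% = 4,400 Ft
  141,000 Ft × 19% = 26,790 Ft
  52,000 Ft × 25% = 13,000 Ft
  10,000 Ft × 33% = 3,300 Ft
  → 47,490 Ft
  Less childcare facility credit 9,000 Ft → 38,490 Ft

Shadow minimum tax:
  Adjusted income: 243,000 Ft + 34,000 Ft + 23,000 Ft = 300,000 Ft
  Exemption: 65,000 Ft − 20% × (300,000 Ft − 106,000 Ft) = 65,000 Ft − 38,800 Ft = 26,200 Ft
  Base: 300,000 Ft − 26,200 Ft = 273,800 Ft
  273,800 Ft × 24% = 65,712 Ft

Excess of shadow minimum tax over standard income tax: 65,712 Ft − 38,490 Ft = 27,222 Ft.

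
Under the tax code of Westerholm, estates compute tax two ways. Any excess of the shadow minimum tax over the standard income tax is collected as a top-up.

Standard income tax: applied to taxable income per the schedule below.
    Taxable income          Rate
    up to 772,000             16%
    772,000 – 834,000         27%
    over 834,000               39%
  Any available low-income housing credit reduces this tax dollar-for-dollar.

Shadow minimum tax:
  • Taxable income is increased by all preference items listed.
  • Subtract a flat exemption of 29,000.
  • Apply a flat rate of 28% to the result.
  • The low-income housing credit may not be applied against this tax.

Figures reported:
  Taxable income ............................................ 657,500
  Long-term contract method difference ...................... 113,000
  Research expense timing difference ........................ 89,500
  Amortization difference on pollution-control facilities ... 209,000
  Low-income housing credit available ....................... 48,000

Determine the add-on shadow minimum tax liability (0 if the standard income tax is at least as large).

Shadow minimum tax:
  Adjusted income: 657,500 + 113,000 + 89,500 + 209,000 = 1,069,000
  Less exemption 29,000 → base 1,040,000
  1,040,000 × 28% = 291,200

Standard income tax:
  657,500 × 16% = 105,200
  Less low-income housing credit 48,000 → 57,200

Excess of shadow minimum tax over standard income tax: 291,200 − 57,200 = 234,000.

234,000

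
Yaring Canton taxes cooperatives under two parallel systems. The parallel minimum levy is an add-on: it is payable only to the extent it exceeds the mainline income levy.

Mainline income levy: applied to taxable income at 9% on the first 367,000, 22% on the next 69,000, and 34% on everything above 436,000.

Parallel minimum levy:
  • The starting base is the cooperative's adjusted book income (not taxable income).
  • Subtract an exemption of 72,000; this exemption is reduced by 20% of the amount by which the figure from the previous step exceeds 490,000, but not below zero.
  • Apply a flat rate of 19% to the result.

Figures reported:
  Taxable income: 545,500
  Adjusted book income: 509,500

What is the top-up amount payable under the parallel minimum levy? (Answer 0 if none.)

0

Mainline income levy:
  367,000 × 9% = 33,030
  69,000 × 22% = 15,180
  109,500 × 34% = 37,230
  → 85,440

Parallel minimum levy:
  Base (adjusted book income): 509,500
  Exemption: 72,000 − 20% × (509,500 − 490,000) = 72,000 − 3,900 = 68,100
  Base: 509,500 − 68,100 = 441,400
  441,400 × 19% = 83,866

83,866 ≤ 85,440, so no add-on is due.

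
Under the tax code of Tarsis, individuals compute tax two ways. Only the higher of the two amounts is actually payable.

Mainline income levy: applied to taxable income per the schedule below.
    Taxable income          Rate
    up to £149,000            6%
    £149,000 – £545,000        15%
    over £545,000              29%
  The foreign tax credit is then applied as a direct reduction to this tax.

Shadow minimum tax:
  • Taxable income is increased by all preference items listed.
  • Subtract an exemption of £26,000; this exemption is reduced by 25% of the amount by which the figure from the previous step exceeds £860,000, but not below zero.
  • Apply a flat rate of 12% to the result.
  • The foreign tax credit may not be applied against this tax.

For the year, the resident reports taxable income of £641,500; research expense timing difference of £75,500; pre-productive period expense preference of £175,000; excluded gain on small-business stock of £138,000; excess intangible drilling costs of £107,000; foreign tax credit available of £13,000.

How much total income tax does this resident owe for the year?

Shadow minimum tax:
  Adjusted income: £641,500 + £75,500 + £175,000 + £138,000 + £107,000 = £1,137,000
  Exemption: 25% × (£1,137,000 − £860,000) = £69,250 ≥ £26,000, so the exemption is fully phased out
  Base: £1,137,000 − £0 = £1,137,000
  £1,137,000 × 12% = £136,440

Mainline income levy:
  £149,000 × 6% = £8,940
  £396,000 × 15% = £59,400
  £96,500 × 29% = £27,985
  → £96,325
  Less foreign tax credit £13,000 → £83,325

£136,440 > £83,325, so the shadow minimum tax is the binding amount.

£136,440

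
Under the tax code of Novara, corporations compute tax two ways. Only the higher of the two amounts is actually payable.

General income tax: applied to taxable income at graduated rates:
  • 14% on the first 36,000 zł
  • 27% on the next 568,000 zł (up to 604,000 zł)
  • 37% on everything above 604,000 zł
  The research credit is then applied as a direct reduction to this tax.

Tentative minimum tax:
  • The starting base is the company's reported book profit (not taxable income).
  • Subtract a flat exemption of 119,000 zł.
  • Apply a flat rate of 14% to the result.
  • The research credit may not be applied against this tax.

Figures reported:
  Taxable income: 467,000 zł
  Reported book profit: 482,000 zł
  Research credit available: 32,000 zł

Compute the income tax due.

Tentative minimum tax:
  Base (reported book profit): 482,000 zł
  Less exemption 119,000 zł → base 363,000 zł
  363,000 zł × 14% = 50,820 zł

General income tax:
  36,000 zł × 14% = 5,040 zł
  431,000 zł × 27% = 116,370 zł
  → 121,410 zł
  Less research credit 32,000 zł → 89,410 zł

89,410 zł > 50,820 zł, so the general income tax governs.

89,410 zł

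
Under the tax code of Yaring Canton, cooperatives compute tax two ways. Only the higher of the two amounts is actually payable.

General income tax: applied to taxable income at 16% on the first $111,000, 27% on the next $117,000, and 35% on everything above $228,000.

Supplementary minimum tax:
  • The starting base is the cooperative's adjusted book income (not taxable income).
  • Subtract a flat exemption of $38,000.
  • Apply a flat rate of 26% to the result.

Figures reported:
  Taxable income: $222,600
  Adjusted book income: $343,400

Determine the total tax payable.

$79,404

Supplementary minimum tax:
  Base (adjusted book income): $343,400
  Less exemption $38,000 → base $305,400
  $305,400 × 26% = $79,404

General income tax:
  $111,000 × 16% = $17,760
  $111,600 × 27% = $30,132
  → $47,892

$79,404 > $47,892, so the supplementary minimum tax is the binding amount.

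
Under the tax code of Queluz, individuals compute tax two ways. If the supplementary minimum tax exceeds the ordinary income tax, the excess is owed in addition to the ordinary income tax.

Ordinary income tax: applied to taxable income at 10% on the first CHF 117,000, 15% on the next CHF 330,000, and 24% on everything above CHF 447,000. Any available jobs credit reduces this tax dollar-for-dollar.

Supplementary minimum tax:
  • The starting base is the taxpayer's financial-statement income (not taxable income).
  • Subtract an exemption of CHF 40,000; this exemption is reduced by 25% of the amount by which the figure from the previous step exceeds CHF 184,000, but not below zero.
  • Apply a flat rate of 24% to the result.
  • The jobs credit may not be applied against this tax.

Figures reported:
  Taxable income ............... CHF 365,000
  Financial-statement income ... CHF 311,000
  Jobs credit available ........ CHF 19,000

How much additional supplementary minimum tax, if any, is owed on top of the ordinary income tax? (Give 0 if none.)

CHF 42,760

Ordinary income tax:
  CHF 117,000 × 10% = CHF 11,700
  CHF 248,000 × 15% = CHF 37,200
  → CHF 48,900
  Less jobs credit CHF 19,000 → CHF 29,900

Supplementary minimum tax:
  Base (financial-statement income): CHF 311,000
  Exemption: CHF 40,000 − 25% × (CHF 311,000 − CHF 184,000) = CHF 40,000 − CHF 31,750 = CHF 8,250
  Base: CHF 311,000 − CHF 8,250 = CHF 302,750
  CHF 302,750 × 24% = CHF 72,660

Excess of supplementary minimum tax over ordinary income tax: CHF 72,660 − CHF 29,900 = CHF 42,760.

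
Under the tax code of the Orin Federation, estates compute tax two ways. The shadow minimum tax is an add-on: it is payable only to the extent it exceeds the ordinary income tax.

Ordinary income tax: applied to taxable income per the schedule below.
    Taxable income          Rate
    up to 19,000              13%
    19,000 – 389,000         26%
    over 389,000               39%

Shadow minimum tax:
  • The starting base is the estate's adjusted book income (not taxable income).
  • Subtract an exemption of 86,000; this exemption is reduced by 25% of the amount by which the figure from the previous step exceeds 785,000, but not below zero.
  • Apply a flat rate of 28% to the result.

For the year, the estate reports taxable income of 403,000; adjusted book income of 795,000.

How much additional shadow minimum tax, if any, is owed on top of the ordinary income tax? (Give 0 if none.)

95,090

Shadow minimum tax:
  Base (adjusted book income): 795,000
  Exemption: 86,000 − 25% × (795,000 − 785,000) = 86,000 − 2,500 = 83,500
  Base: 795,000 − 83,500 = 711,500
  711,500 × 28% = 199,220

Ordinary income tax:
  19,000 × 13% = 2,470
  370,000 × 26% = 96,200
  14,000 × 39% = 5,460
  → 104,130

Excess of shadow minimum tax over ordinary income tax: 199,220 − 104,130 = 95,090.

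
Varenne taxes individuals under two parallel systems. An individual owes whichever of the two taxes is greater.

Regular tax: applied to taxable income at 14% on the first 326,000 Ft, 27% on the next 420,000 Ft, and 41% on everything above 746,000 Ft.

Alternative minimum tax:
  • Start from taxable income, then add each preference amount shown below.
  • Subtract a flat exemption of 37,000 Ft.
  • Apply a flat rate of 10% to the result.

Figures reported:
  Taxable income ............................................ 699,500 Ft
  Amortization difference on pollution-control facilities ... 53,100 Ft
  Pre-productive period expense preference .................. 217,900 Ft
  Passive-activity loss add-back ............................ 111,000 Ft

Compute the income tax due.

Alternative minimum tax:
  Adjusted income: 699,500 Ft + 53,100 Ft + 217,900 Ft + 111,000 Ft = 1,081,500 Ft
  Less exemption 37,000 Ft → base 1,044,500 Ft
  1,044,500 Ft × 10% = 104,450 Ft

Regular tax:
  326,000 Ft × 14% = 45,640 Ft
  373,500 Ft × 27% = 100,845 Ft
  → 146,485 Ft

146,485 Ft > 104,450 Ft, so the regular tax governs.

146,485 Ft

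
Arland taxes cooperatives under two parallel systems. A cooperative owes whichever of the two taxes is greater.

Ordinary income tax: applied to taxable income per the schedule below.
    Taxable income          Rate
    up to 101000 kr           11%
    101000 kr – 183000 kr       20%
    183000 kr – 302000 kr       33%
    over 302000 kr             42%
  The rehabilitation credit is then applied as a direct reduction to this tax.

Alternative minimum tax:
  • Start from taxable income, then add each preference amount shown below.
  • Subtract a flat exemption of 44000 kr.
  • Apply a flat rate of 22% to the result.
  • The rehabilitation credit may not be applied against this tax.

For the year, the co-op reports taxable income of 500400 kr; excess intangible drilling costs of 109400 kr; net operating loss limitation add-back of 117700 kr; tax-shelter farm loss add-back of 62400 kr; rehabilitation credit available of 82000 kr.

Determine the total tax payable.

Ordinary income tax:
  101000 kr × 11% = 11110 kr
  82000 kr × 20% = 16400 kr
  119000 kr × 33% = 39270 kr
  198400 kr × 42% = 83328 kr
  → 150108 kr
  Less rehabilitation credit 82000 kr → 68108 kr

Alternative minimum tax:
  Adjusted income: 500400 kr + 109400 kr + 117700 kr + 62400 kr = 789900 kr
  Less exemption 44000 kr → base 745900 kr
  745900 kr × 22% = 164098 kr

164098 kr > 68108 kr, so the alternative minimum tax is the binding amount.

164098 kr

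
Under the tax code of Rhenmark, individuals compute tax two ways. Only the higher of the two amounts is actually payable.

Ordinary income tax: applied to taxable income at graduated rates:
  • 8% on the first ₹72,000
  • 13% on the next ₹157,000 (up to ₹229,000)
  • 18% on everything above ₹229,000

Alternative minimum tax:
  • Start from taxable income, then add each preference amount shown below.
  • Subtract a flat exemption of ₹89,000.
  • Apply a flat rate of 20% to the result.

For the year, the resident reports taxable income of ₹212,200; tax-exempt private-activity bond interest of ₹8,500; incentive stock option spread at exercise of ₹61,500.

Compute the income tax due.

Ordinary income tax:
  ₹72,000 × 8% = ₹5,760
  ₹140,200 × 13% = ₹18,226
  → ₹23,986

Alternative minimum tax:
  Adjusted income: ₹212,200 + ₹8,500 + ₹61,500 = ₹282,200
  Less exemption ₹89,000 → base ₹193,200
  ₹193,200 × 20% = ₹38,640

₹38,640 > ₹23,986, so the alternative minimum tax is the binding amount.

₹38,640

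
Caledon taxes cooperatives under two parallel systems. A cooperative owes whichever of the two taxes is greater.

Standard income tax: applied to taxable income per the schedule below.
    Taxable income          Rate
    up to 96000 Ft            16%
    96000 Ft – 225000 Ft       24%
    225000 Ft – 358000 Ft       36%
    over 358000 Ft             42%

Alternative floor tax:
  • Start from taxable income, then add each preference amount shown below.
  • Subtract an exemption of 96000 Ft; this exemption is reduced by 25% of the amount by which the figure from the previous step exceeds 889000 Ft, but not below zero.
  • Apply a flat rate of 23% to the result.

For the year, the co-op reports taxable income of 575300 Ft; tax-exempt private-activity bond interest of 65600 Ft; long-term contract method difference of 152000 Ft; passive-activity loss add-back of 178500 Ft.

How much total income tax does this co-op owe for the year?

206080 Ft

Alternative floor tax:
  Adjusted income: 575300 Ft + 65600 Ft + 152000 Ft + 178500 Ft = 971400 Ft
  Exemption: 96000 Ft − 25% × (971400 Ft − 889000 Ft) = 96000 Ft − 20600 Ft = 75400 Ft
  Base: 971400 Ft − 75400 Ft = 896000 Ft
  896000 Ft × 23% = 206080 Ft

Standard income tax:
  96000 Ft × 16% = 15360 Ft
  129000 Ft × 24% = 30960 Ft
  133000 Ft × 36% = 47880 Ft
  217300 Ft × 42% = 91266 Ft
  → 185466 Ft

206080 Ft > 185466 Ft, so the alternative floor tax is the binding amount.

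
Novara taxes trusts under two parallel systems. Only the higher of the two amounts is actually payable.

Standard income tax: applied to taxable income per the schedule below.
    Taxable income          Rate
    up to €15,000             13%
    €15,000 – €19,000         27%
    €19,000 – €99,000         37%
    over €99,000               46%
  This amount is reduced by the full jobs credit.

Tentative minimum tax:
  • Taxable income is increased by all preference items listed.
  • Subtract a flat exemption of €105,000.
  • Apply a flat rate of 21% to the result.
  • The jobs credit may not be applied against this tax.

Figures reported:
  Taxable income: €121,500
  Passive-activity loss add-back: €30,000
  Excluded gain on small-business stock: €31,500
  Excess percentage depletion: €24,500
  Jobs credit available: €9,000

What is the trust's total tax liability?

€33,980

Standard income tax:
  €15,000 × 13% = €1,950
  €4,000 × 27% = €1,080
  €80,000 × 37% = €29,600
  €22,500 × 46% = €10,350
  → €42,980
  Less jobs credit €9,000 → €33,980

Tentative minimum tax:
  Adjusted income: €121,500 + €30,000 + €31,500 + €24,500 = €207,500
  Less exemption €105,000 → base €102,500
  €102,500 × 21% = €21,525

€33,980 > €21,525, so the standard income tax governs.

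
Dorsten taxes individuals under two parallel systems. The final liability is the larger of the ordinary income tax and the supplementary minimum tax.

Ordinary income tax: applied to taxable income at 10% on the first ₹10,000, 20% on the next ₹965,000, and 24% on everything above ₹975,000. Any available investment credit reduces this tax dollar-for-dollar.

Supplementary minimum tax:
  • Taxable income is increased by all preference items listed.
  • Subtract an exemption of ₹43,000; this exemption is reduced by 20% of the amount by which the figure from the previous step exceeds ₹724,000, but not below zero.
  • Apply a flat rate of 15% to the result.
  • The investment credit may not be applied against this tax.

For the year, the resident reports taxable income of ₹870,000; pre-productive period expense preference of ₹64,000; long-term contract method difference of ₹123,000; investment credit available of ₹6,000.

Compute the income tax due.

₹167,000

Supplementary minimum tax:
  Adjusted income: ₹870,000 + ₹64,000 + ₹123,000 = ₹1,057,000
  Exemption: 20% × (₹1,057,000 − ₹724,000) = ₹66,600 ≥ ₹43,000, so the exemption is fully phased out
  Base: ₹1,057,000 − ₹0 = ₹1,057,000
  ₹1,057,000 × 15% = ₹158,550

Ordinary income tax:
  ₹10,000 × 10% = ₹1,000
  ₹860,000 × 20% = ₹172,000
  → ₹173,000
  Less investment credit ₹6,000 → ₹167,000

₹167,000 > ₹158,550, so the ordinary income tax governs.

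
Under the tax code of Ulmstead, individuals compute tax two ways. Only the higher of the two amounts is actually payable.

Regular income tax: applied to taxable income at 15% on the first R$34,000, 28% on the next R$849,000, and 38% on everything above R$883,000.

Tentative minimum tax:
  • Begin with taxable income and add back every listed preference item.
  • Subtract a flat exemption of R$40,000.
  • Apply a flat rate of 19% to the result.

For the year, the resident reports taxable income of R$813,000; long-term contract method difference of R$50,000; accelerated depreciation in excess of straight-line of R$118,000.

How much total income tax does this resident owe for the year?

R$223,220

Regular income tax:
  R$34,000 × 15% = R$5,100
  R$779,000 × 28% = R$218,120
  → R$223,220

Tentative minimum tax:
  Adjusted income: R$813,000 + R$50,000 + R$118,000 = R$981,000
  Less exemption R$40,000 → base R$941,000
  R$941,000 × 19% = R$178,790

R$223,220 > R$178,790, so the regular income tax governs.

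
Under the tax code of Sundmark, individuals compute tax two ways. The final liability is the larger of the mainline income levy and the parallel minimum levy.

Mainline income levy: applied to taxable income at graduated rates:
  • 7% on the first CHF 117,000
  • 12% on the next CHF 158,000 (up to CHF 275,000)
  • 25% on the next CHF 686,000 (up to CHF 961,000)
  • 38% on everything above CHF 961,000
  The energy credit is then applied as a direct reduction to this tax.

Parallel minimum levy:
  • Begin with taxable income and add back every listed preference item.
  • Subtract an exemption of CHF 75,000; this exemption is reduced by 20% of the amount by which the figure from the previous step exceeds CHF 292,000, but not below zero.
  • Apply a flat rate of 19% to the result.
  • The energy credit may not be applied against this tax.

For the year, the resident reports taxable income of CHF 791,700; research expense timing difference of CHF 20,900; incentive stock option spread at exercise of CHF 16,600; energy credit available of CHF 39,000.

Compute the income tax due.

CHF 157,548

Parallel minimum levy:
  Adjusted income: CHF 791,700 + CHF 20,900 + CHF 16,600 = CHF 829,200
  Exemption: 20% × (CHF 829,200 − CHF 292,000) = CHF 107,440 ≥ CHF 75,000, so the exemption is fully phased out
  Base: CHF 829,200 − CHF 0 = CHF 829,200
  CHF 829,200 × 19% = CHF 157,548

Mainline income levy:
  CHF 117,000 × 7% = CHF 8,190
  CHF 158,000 × 12% = CHF 18,960
  CHF 516,700 × 25% = CHF 129,175
  → CHF 156,325
  Less energy credit CHF 39,000 → CHF 117,325

CHF 157,548 > CHF 117,325, so the parallel minimum levy is the binding amount.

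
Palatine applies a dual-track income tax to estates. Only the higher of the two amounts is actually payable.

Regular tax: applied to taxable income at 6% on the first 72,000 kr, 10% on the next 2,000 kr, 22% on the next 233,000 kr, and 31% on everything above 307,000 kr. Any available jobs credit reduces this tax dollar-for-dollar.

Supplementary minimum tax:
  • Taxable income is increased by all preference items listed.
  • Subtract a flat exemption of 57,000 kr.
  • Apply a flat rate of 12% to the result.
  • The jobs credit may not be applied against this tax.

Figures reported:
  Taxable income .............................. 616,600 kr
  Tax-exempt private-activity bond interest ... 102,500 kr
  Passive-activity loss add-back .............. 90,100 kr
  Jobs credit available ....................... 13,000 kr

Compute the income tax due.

138,756 kr

Regular tax:
  72,000 kr × 6% = 4,320 kr
  2,000 kr × 10% = 200 kr
  233,000 kr × 22% = 51,260 kr
  309,600 kr × 31% = 95,976 kr
  → 151,756 kr
  Less jobs credit 13,000 kr → 138,756 kr

Supplementary minimum tax:
  Adjusted income: 616,600 kr + 102,500 kr + 90,100 kr = 809,200 kr
  Less exemption 57,000 kr → base 752,200 kr
  752,200 kr × 12% = 90,264 kr

138,756 kr > 90,264 kr, so the regular tax governs.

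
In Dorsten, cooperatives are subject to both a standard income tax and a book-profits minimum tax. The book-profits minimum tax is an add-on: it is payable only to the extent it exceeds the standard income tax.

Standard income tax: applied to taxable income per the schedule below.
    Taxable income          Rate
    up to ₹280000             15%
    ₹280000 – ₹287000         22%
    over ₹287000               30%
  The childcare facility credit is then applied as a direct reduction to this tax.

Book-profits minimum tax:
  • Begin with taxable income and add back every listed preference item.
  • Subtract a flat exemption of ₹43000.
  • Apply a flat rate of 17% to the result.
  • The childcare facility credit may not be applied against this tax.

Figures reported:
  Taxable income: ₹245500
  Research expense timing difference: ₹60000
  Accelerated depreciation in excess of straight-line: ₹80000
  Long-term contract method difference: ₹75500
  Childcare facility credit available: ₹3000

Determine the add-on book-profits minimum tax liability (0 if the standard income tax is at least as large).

₹37235

Book-profits minimum tax:
  Adjusted income: ₹245500 + ₹60000 + ₹80000 + ₹75500 = ₹461000
  Less exemption ₹43000 → base ₹418000
  ₹418000 × 17% = ₹71060

Standard income tax:
  ₹245500 × 15% = ₹36825
  Less childcare facility credit ₹3000 → ₹33825

Excess of book-profits minimum tax over standard income tax: ₹71060 − ₹33825 = ₹37235.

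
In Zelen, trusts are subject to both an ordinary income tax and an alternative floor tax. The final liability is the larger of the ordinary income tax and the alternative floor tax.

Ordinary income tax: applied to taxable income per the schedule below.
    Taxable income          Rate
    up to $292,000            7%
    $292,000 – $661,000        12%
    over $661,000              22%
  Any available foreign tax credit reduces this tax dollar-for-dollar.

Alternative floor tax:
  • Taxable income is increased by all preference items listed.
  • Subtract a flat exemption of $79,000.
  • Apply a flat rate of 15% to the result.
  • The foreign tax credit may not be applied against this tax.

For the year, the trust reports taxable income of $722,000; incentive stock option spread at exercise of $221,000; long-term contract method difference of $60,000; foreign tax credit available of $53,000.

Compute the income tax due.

Alternative floor tax:
  Adjusted income: $722,000 + $221,000 + $60,000 = $1,003,000
  Less exemption $79,000 → base $924,000
  $924,000 × 15% = $138,600

Ordinary income tax:
  $292,000 × 7% = $20,440
  $369,000 × 12% = $44,280
  $61,000 × 22% = $13,420
  → $78,140
  Less foreign tax credit $53,000 → $25,140

$138,600 > $25,140, so the alternative floor tax is the binding amount.

$138,600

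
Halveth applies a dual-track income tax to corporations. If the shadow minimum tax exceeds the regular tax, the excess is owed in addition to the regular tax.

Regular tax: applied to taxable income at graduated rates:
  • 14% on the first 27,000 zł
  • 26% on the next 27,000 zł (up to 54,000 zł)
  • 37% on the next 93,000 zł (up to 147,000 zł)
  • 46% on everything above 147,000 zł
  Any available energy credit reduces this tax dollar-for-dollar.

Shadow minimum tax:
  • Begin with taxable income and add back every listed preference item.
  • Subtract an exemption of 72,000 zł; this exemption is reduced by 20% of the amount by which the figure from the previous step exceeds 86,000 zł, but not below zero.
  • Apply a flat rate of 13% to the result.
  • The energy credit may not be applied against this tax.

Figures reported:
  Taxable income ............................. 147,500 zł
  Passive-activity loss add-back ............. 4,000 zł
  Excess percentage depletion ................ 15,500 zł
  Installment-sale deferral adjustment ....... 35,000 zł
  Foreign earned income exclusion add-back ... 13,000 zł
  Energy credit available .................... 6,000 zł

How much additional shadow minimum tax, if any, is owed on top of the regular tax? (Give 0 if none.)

Shadow minimum tax:
  Adjusted income: 147,500 zł + 4,000 zł + 15,500 zł + 35,000 zł + 13,000 zł = 215,000 zł
  Exemption: 72,000 zł − 20% × (215,000 zł − 86,000 zł) = 72,000 zł − 25,800 zł = 46,200 zł
  Base: 215,000 zł − 46,200 zł = 168,800 zł
  168,800 zł × 13% = 21,944 zł

Regular tax:
  27,000 zł × 14% = 3,780 zł
  27,000 zł × 26% = 7,020 zł
  93,000 zł × 37% = 34,410 zł
  500 zł × 46% = 230 zł
  → 45,440 zł
  Less energy credit 6,000 zł → 39,440 zł

21,944 zł ≤ 39,440 zł, so no add-on is due.

0 zł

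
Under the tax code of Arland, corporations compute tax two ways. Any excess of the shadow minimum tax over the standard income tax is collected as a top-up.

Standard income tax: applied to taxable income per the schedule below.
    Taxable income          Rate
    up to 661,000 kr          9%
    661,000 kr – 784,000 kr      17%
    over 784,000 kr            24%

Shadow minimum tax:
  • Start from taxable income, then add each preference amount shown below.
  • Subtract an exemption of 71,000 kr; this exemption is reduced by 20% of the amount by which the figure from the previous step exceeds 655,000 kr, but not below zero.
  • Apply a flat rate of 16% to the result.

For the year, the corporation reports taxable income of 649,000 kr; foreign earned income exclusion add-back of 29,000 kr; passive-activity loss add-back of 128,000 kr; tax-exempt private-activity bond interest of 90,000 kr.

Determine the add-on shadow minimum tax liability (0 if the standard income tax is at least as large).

Shadow minimum tax:
  Adjusted income: 649,000 kr + 29,000 kr + 128,000 kr + 90,000 kr = 896,000 kr
  Exemption: 71,000 kr − 20% × (896,000 kr − 655,000 kr) = 71,000 kr − 48,200 kr = 22,800 kr
  Base: 896,000 kr − 22,800 kr = 873,200 kr
  873,200 kr × 16% = 139,712 kr

Standard income tax:
  649,000 kr × 9% = 58,410 kr

Excess of shadow minimum tax over standard income tax: 139,712 kr − 58,410 kr = 81,302 kr.

81,302 kr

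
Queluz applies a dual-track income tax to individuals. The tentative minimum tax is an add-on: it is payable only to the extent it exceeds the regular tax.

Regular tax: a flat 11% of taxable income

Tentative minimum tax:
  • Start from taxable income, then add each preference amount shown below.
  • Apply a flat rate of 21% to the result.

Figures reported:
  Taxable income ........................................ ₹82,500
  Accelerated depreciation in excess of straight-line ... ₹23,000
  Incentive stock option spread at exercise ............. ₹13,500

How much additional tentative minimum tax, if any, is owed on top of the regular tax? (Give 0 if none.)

Regular tax:
  ₹82,500 × 11% = ₹9,075

Tentative minimum tax:
  Adjusted income: ₹82,500 + ₹23,000 + ₹13,500 = ₹119,000
  ₹119,000 × 21% = ₹24,990

Excess of tentative minimum tax over regular tax: ₹24,990 − ₹9,075 = ₹15,915.

₹15,915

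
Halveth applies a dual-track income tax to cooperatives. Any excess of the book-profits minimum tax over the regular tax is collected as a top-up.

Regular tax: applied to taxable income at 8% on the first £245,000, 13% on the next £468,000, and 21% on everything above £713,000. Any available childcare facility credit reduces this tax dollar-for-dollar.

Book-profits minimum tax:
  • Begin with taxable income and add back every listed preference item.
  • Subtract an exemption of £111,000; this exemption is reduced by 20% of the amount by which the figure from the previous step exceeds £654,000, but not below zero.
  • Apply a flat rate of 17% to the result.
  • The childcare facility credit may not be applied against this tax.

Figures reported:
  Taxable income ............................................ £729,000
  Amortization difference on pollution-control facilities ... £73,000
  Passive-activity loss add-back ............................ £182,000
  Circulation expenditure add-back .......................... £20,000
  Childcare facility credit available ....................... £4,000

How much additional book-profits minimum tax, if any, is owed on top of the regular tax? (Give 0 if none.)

Book-profits minimum tax:
  Adjusted income: £729,000 + £73,000 + £182,000 + £20,000 = £1,004,000
  Exemption: £111,000 − 20% × (£1,004,000 − £654,000) = £111,000 − £70,000 = £41,000
  Base: £1,004,000 − £41,000 = £963,000
  £963,000 × 17% = £163,710

Regular tax:
  £245,000 × 8% = £19,600
  £468,000 × 13% = £60,840
  £16,000 × 21% = £3,360
  → £83,800
  Less childcare facility credit £4,000 → £79,800

Excess of book-profits minimum tax over regular tax: £163,710 − £79,800 = £83,910.

£83,910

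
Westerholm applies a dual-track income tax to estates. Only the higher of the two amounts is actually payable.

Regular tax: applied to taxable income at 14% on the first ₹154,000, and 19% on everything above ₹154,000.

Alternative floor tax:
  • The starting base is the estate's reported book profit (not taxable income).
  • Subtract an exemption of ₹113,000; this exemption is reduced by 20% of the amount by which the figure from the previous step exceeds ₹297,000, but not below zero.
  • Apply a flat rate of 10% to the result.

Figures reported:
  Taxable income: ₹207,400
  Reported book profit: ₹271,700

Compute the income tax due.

₹31,706

Regular tax:
  ₹154,000 × 14% = ₹21,560
  ₹53,400 × 19% = ₹10,146
  → ₹31,706

Alternative floor tax:
  Base (reported book profit): ₹271,700
  Exemption: ₹271,700 ≤ ₹297,000, so full ₹113,000 applies
  Base: ₹271,700 − ₹113,000 = ₹158,700
  ₹158,700 × 10% = ₹15,870

₹31,706 > ₹15,870, so the regular tax governs.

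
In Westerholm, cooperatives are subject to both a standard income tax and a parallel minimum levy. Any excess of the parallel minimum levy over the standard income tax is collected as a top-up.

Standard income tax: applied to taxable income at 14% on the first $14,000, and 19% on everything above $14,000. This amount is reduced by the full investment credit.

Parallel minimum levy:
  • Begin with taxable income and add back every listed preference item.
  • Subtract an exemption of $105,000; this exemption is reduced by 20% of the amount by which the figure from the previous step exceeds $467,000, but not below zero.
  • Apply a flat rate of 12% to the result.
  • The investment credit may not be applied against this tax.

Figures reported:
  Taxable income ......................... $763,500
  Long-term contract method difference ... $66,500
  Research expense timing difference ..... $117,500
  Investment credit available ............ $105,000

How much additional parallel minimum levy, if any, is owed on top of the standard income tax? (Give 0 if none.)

Standard income tax:
  $14,000 × 14% = $1,960
  $749,500 × 19% = $142,405
  → $144,365
  Less investment credit $105,000 → $39,365

Parallel minimum levy:
  Adjusted income: $763,500 + $66,500 + $117,500 = $947,500
  Exemption: $105,000 − 20% × ($947,500 − $467,000) = $105,000 − $96,100 = $8,900
  Base: $947,500 − $8,900 = $938,600
  $938,600 × 12% = $112,632

Excess of parallel minimum levy over standard income tax: $112,632 − $39,365 = $73,267.

$73,267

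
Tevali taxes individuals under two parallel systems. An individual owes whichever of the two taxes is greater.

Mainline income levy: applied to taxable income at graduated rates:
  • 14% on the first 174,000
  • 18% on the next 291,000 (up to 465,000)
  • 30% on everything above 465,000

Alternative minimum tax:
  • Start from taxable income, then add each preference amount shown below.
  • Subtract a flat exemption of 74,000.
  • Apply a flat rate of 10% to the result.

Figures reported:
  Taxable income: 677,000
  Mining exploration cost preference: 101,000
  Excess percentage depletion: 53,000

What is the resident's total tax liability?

Mainline income levy:
  174,000 × 14% = 24,360
  291,000 × 18% = 52,380
  212,000 × 30% = 63,600
  → 140,340

Alternative minimum tax:
  Adjusted income: 677,000 + 101,000 + 53,000 = 831,000
  Less exemption 74,000 → base 757,000
  757,000 × 10% = 75,700

140,340 > 75,700, so the mainline income levy governs.

140,340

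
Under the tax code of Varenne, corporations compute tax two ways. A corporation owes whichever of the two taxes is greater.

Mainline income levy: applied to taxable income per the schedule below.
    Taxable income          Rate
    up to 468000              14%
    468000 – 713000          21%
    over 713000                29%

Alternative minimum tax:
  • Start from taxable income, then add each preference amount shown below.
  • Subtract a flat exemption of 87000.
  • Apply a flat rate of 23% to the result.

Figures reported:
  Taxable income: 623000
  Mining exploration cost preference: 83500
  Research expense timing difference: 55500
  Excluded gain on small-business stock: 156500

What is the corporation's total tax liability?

191245

Mainline income levy:
  468000 × 14% = 65520
  155000 × 21% = 32550
  → 98070

Alternative minimum tax:
  Adjusted income: 623000 + 83500 + 55500 + 156500 = 918500
  Less exemption 87000 → base 831500
  831500 × 23% = 191245

191245 > 98070, so the alternative minimum tax is the binding amount.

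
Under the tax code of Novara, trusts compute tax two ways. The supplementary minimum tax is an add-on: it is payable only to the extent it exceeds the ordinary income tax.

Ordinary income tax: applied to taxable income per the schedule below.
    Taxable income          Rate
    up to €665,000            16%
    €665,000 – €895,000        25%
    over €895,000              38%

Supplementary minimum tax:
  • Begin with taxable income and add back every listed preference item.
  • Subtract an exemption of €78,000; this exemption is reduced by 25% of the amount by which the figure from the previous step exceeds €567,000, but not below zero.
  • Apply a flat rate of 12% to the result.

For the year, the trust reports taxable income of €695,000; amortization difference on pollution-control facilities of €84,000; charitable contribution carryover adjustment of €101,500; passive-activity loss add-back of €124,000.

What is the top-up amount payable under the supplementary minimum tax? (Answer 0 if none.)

Ordinary income tax:
  €665,000 × 16% = €106,400
  €30,000 × 25% = €7,500
  → €113,900

Supplementary minimum tax:
  Adjusted income: €695,000 + €84,000 + €101,500 + €124,000 = €1,004,500
  Exemption: 25% × (€1,004,500 − €567,000) = €109,375 ≥ €78,000, so the exemption is fully phased out
  Base: €1,004,500 − €0 = €1,004,500
  €1,004,500 × 12% = €120,540

Excess of supplementary minimum tax over ordinary income tax: €120,540 − €113,900 = €6,640.

€6,640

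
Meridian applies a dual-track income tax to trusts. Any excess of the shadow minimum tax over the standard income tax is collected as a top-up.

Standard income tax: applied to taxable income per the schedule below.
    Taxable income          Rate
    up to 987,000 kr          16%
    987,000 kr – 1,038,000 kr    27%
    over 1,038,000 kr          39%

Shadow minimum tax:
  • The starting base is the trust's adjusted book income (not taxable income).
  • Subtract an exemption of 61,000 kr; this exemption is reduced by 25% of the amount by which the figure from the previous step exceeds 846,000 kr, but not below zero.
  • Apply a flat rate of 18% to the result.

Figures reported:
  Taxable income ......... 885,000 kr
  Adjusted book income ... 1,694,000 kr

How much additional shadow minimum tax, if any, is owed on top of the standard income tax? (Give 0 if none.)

163,320 kr

Standard income tax:
  885,000 kr × 16% = 141,600 kr

Shadow minimum tax:
  Base (adjusted book income): 1,694,000 kr
  Exemption: 25% × (1,694,000 kr − 846,000 kr) = 212,000 kr ≥ 61,000 kr, so the exemption is fully phased out
  Base: 1,694,000 kr − 0 kr = 1,694,000 kr
  1,694,000 kr × 18% = 304,920 kr

Excess of shadow minimum tax over standard income tax: 304,920 kr − 141,600 kr = 163,320 kr.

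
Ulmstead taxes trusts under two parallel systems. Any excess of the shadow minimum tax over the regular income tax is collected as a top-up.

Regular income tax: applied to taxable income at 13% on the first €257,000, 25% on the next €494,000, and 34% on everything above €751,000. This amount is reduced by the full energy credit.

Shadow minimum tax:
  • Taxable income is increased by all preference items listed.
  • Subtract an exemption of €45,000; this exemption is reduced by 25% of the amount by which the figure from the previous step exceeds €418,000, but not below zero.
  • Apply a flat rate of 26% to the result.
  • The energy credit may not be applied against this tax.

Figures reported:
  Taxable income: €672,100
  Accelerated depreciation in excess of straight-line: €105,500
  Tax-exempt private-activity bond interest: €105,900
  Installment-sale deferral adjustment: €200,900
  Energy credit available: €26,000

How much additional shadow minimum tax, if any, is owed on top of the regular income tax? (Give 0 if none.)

Shadow minimum tax:
  Adjusted income: €672,100 + €105,500 + €105,900 + €200,900 = €1,084,400
  Exemption: 25% × (€1,084,400 − €418,000) = €166,600 ≥ €45,000, so the exemption is fully phased out
  Base: €1,084,400 − €0 = €1,084,400
  €1,084,400 × 26% = €281,944

Regular income tax:
  €257,000 × 13% = €33,410
  €415,100 × 25% = €103,775
  → €137,185
  Less energy credit €26,000 → €111,185

Excess of shadow minimum tax over regular income tax: €281,944 − €111,185 = €170,759.

€170,759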